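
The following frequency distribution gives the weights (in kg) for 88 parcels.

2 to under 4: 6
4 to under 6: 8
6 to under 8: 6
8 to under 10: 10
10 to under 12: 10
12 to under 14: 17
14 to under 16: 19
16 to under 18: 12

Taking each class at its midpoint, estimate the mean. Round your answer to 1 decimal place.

Midpoints: 3, 5, 7, 9, 11, 13, 15, 17
Σfm = 6×3 + 8×5 + 6×7 + 10×9 + 10×11 + 17×13 + 19×15 + 12×17 = 1010
n = Σf = 88
Mean = 1010 / 88 = 11.4773

11.5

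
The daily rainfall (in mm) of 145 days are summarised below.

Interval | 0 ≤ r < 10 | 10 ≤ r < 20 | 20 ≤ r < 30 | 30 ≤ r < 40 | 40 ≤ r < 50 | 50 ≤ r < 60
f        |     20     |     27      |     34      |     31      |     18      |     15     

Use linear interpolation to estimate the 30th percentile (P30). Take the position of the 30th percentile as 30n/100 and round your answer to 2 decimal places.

18.70

Cumulative frequencies: 20, 47, 81, 112, 130, 145
n = 145; position = 30n/100 = 43.5.
This falls in the class 10 ≤ r < 20: L = 10, F = 20, f = 27, h = 10.
30th percentile ≈ 10 + ((43.5 − 20) / 27) × 10 = 18.7037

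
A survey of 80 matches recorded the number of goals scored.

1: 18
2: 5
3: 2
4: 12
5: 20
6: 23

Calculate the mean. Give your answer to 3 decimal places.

4.000

Values: 1, 2, 3, 4, 5, 6
Σfx = 18×1 + 5×2 + 2×3 + 12×4 + 20×5 + 23×6 = 320
n = Σf = 80
Mean = 320 / 80 = 4.0000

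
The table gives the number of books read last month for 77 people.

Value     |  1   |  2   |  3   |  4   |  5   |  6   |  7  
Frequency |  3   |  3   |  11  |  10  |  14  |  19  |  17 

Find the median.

Cumulative frequencies: 3, 6, 17, 27, 41, 60, 77
n = 77, so the median is the value in position (n+1)/2 = 39.
Position 39 falls at value 5.

5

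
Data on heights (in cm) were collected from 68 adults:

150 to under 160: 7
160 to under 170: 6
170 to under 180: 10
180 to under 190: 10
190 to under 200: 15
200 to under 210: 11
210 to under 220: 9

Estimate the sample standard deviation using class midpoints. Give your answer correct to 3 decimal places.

Midpoints: 155, 165, 175, 185, 195, 205, 215
n = 68, Σfm = 12790, mean = 188.0882
Σfm² = 2428700
Σf(m − x̄)² = Σfm² − (Σfm)²/n = 2428700 − 12790²/68 = 23051.4706
Sample variance = 23051.4706 / 67 = 344.0518
Standard deviation = √344.0518 = 18.5486

18.549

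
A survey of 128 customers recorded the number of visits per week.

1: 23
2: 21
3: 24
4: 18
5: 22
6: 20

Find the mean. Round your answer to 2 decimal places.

3.43

Values: 1, 2, 3, 4, 5, 6
Σfx = 23×1 + 21×2 + 24×3 + 18×4 + 22×5 + 20×6 = 439
n = Σf = 128
Mean = 439 / 128 = 3.4297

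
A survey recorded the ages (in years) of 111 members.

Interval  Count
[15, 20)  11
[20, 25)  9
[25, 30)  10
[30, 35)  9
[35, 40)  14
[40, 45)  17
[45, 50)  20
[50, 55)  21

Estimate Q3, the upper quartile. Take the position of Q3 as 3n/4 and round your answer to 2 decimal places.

48.31

Cumulative frequencies: 11, 20, 30, 39, 53, 70, 90, 111
n = 111; position = 3n/4 = 83.25.
This falls in the class [45, 50): L = 45, F = 70, f = 20, h = 5.
Upper quartile ≈ 45 + ((83.25 − 70) / 20) × 5 = 48.3125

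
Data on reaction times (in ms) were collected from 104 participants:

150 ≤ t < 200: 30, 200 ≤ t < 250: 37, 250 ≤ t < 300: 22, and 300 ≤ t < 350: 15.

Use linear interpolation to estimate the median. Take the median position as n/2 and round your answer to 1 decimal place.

Cumulative frequencies: 30, 67, 89, 104
n = 104; position = n/2 = 52.
This falls in the class 200 ≤ t < 250: L = 200, F = 30, f = 37, h = 50.
Median ≈ 200 + ((52 − 30) / 37) × 50 = 229.7297

229.7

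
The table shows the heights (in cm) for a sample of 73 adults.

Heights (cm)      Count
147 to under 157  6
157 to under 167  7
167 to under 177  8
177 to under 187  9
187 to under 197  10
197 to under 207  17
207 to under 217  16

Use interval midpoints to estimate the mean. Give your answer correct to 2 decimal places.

Midpoints: 152, 162, 172, 182, 192, 202, 212
Σfm = 6×152 + 7×162 + 8×172 + 9×182 + 10×192 + 17×202 + 16×212 = 13806
n = Σf = 73
Mean = 13806 / 73 = 189.1233

189.12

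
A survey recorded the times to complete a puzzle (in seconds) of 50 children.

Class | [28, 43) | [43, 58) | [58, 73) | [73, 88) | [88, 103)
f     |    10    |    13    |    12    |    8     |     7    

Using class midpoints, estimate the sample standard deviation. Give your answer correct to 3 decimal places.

Midpoints: 35.5, 50.5, 65.5, 80.5, 95.5
n = 50, Σfm = 3110, mean = 62.2000
Σfm² = 212922.5
Σf(m − x̄)² = Σfm² − (Σfm)²/n = 212922.5 − 3110²/50 = 19480.5000
Sample variance = 19480.5000 / 49 = 397.5612
Standard deviation = √397.5612 = 19.9389

19.939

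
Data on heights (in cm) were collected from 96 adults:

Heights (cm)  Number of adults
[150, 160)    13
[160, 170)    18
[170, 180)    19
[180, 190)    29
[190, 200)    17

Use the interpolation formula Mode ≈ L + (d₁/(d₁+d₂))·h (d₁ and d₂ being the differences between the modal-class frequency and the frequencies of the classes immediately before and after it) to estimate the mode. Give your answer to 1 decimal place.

Modal class: [180, 190) (highest frequency 29).
d₁ = 29 − 19 = 10, d₂ = 29 − 17 = 12
Mode ≈ 180 + (10/(10+12)) × 10 = 180 + 4.5455 = 184.5455

184.5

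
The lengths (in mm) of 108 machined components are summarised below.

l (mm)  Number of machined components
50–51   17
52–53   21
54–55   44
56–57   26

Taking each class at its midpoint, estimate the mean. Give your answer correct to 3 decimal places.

Midpoints: 50.5, 52.5, 54.5, 56.5
Σfm = 17×50.5 + 21×52.5 + 44×54.5 + 26×56.5 = 5828
n = Σf = 108
Mean = 5828 / 108 = 53.9630

53.963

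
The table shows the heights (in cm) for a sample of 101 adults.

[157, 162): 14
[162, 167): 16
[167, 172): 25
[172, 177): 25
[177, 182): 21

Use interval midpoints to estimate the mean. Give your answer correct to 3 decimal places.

Midpoints: 159.5, 164.5, 169.5, 174.5, 179.5
Σfm = 14×159.5 + 16×164.5 + 25×169.5 + 25×174.5 + 21×179.5 = 17234.5
n = Σf = 101
Mean = 17234.5 / 101 = 170.6386

170.639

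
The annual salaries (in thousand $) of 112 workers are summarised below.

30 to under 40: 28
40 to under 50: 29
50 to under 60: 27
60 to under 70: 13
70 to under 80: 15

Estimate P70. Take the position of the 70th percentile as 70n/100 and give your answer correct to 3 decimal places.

57.926

Cumulative frequencies: 28, 57, 84, 97, 112
n = 112; position = 70n/100 = 78.4.
This falls in the class 50 to under 60: L = 50, F = 57, f = 27, h = 10.
70th percentile ≈ 50 + ((78.4 − 57) / 27) × 10 = 57.9259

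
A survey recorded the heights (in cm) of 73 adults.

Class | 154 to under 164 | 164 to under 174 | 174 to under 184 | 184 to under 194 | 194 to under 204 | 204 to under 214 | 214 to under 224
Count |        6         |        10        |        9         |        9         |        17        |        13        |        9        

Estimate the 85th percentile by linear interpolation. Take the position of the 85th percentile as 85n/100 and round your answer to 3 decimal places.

212.500

Cumulative frequencies: 6, 16, 25, 34, 51, 64, 73
n = 73; position = 85n/100 = 62.05.
This falls in the class 204 to under 214: L = 204, F = 51, f = 13, h = 10.
85th percentile ≈ 204 + ((62.05 − 51) / 13) × 10 = 212.5000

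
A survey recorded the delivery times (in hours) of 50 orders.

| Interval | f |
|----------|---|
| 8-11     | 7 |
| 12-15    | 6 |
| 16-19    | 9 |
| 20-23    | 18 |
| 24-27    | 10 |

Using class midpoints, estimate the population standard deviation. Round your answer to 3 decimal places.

5.231

Midpoints: 9.5, 13.5, 17.5, 21.5, 25.5
n = 50, Σfm = 947, mean = 18.9400
Σfm² = 19304.5
Σf(m − x̄)² = Σfm² − (Σfm)²/n = 19304.5 − 947²/50 = 1368.3200
Population variance = 1368.3200 / 50 = 27.3664
Standard deviation = √27.3664 = 5.2313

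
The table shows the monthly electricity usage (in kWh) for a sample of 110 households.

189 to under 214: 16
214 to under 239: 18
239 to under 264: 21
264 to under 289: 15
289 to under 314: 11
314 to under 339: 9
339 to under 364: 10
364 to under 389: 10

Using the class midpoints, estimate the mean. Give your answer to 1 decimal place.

275.1

Midpoints: 201.5, 226.5, 251.5, 276.5, 301.5, 326.5, 351.5, 376.5
Σfm = 16×201.5 + 18×226.5 + 21×251.5 + 15×276.5 + 11×301.5 + 9×326.5 + 10×351.5 + 10×376.5 = 30265
n = Σf = 110
Mean = 30265 / 110 = 275.1364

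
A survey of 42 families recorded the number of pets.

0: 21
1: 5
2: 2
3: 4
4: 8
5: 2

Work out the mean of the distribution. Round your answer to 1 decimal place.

Values: 0, 1, 2, 3, 4, 5
Σfx = 21×0 + 5×1 + 2×2 + 4×3 + 8×4 + 2×5 = 63
n = Σf = 42
Mean = 63 / 42 = 1.5000

1.5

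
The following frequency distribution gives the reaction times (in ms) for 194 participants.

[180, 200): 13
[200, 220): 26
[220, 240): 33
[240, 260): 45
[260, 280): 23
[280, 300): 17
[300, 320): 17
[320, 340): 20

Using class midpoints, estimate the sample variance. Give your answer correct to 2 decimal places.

Midpoints: 190, 210, 230, 250, 270, 290, 310, 330
n = 194, Σfm = 49780, mean = 256.5979
Σfm² = 13092200
Σf(m − x̄)² = Σfm² − (Σfm)²/n = 13092200 − 49780²/194 = 318754.6392
Sample variance = 318754.6392 / 193 = 1651.5784

1651.58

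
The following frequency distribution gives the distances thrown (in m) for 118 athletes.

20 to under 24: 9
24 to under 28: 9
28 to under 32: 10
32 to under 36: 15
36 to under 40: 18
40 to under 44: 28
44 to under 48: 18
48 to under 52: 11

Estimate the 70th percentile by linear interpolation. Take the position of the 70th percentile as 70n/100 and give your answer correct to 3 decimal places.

Cumulative frequencies: 9, 18, 28, 43, 61, 89, 107, 118
n = 118; position = 70n/100 = 82.6.
This falls in the class 40 to under 44: L = 40, F = 61, f = 28, h = 4.
70th percentile ≈ 40 + ((82.6 − 61) / 28) × 4 = 43.0857

43.086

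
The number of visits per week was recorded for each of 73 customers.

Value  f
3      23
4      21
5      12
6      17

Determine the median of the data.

4

Cumulative frequencies: 23, 44, 56, 73
n = 73, so the median is the value in position (n+1)/2 = 37.
Position 37 falls at value 4.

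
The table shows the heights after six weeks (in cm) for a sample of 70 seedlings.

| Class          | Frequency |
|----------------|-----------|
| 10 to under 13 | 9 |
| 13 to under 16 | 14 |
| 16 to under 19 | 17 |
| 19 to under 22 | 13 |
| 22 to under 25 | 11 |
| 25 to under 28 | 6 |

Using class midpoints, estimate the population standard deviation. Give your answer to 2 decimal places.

Midpoints: 11.5, 14.5, 17.5, 20.5, 23.5, 26.5
n = 70, Σfm = 1288, mean = 18.4000
Σfm² = 25091.5
Σf(m − x̄)² = Σfm² − (Σfm)²/n = 25091.5 − 1288²/70 = 1392.3000
Population variance = 1392.3000 / 70 = 19.8900
Standard deviation = √19.8900 = 4.4598

4.46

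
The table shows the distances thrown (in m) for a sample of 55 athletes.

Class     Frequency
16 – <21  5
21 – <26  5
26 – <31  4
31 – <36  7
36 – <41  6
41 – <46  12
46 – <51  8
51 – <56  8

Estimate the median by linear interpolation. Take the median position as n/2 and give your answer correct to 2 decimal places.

41.21

Cumulative frequencies: 5, 10, 14, 21, 27, 39, 47, 55
n = 55; position = n/2 = 27.5.
This falls in the class 41 – <46: L = 41, F = 27, f = 12, h = 5.
Median ≈ 41 + ((27.5 − 27) / 12) × 5 = 41.2083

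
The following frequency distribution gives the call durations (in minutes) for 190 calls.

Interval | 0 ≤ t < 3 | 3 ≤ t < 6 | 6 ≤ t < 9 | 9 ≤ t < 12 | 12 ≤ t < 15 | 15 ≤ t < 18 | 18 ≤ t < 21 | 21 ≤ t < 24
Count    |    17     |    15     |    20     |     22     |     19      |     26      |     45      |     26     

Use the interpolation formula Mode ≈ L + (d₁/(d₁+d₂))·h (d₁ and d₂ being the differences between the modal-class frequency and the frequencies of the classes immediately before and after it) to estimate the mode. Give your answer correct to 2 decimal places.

19.50

Modal class: 18 ≤ t < 21 (highest frequency 45).
d₁ = 45 − 26 = 19, d₂ = 45 − 26 = 19
Mode ≈ 18 + (19/(19+19)) × 3 = 18 + 1.5000 = 19.5000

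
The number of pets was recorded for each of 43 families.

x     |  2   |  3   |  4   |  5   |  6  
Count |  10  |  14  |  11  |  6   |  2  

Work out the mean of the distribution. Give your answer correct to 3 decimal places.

3.442

Values: 2, 3, 4, 5, 6
Σfx = 10×2 + 14×3 + 11×4 + 6×5 + 2×6 = 148
n = Σf = 43
Mean = 148 / 43 = 3.4419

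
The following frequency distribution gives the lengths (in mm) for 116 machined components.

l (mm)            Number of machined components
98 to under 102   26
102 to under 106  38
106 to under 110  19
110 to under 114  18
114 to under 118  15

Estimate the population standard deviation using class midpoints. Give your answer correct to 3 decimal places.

Midpoints: 100, 104, 108, 112, 116
n = 116, Σfm = 12360, mean = 106.5517
Σfm² = 1320256
Σf(m − x̄)² = Σfm² − (Σfm)²/n = 1320256 − 12360²/116 = 3276.6897
Population variance = 3276.6897 / 116 = 28.2473
Standard deviation = √28.2473 = 5.3148

5.315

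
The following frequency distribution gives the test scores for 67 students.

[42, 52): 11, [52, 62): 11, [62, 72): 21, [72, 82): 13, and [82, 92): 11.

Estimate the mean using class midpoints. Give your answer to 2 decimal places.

Midpoints: 47, 57, 67, 77, 87
Σfm = 11×47 + 11×57 + 21×67 + 13×77 + 11×87 = 4509
n = Σf = 67
Mean = 4509 / 67 = 67.2985

67.30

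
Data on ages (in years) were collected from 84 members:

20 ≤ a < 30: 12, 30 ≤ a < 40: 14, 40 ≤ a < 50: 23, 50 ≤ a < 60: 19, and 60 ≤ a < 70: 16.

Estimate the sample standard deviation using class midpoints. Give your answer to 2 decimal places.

Midpoints: 25, 35, 45, 55, 65
n = 84, Σfm = 3910, mean = 46.5476
Σfm² = 196300
Σf(m − x̄)² = Σfm² − (Σfm)²/n = 196300 − 3910²/84 = 14298.8095
Sample variance = 14298.8095 / 83 = 172.2748
Standard deviation = √172.2748 = 13.1254

13.13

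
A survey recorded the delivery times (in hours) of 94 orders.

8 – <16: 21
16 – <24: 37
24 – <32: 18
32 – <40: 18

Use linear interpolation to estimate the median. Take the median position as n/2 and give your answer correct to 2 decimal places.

Cumulative frequencies: 21, 58, 76, 94
n = 94; position = n/2 = 47.
This falls in the class 16 – <24: L = 16, F = 21, f = 37, h = 8.
Median ≈ 16 + ((47 − 21) / 37) × 8 = 21.6216

21.62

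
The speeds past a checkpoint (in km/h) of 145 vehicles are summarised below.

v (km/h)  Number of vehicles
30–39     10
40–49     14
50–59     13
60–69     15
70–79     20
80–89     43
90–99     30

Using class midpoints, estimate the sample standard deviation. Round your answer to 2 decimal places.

18.88

Midpoints: 34.5, 44.5, 54.5, 64.5, 74.5, 84.5, 94.5
n = 145, Σfm = 10602.5, mean = 73.1207
Σfm² = 826586.25
Σf(m − x̄)² = Σfm² − (Σfm)²/n = 826586.25 − 10602.5²/145 = 51324.1379
Sample variance = 51324.1379 / 144 = 356.4176
Standard deviation = √356.4176 = 18.8790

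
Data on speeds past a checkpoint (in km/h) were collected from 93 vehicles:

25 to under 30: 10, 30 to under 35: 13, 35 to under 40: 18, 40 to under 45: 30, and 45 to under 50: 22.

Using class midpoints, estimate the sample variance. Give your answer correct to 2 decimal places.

41.56

Midpoints: 27.5, 32.5, 37.5, 42.5, 47.5
n = 93, Σfm = 3692.5, mean = 39.7043
Σfm² = 150431.25
Σf(m − x̄)² = Σfm² − (Σfm)²/n = 150431.25 − 3692.5²/93 = 3823.1183
Sample variance = 3823.1183 / 92 = 41.5556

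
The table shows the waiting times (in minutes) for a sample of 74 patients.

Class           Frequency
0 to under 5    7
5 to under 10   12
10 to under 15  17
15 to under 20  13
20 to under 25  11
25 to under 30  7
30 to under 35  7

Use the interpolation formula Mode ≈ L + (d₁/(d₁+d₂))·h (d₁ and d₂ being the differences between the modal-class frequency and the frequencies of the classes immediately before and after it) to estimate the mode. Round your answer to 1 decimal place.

12.8

Modal class: 10 to under 15 (highest frequency 17).
d₁ = 17 − 12 = 5, d₂ = 17 − 13 = 4
Mode ≈ 10 + (5/(5+4)) × 5 = 10 + 2.7778 = 12.7778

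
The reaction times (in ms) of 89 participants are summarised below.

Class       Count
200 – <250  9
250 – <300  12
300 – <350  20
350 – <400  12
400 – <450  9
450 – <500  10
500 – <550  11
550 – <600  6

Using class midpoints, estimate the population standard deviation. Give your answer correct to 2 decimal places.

Midpoints: 225, 275, 325, 375, 425, 475, 525, 575
n = 89, Σfm = 34125, mean = 383.4270
Σfm² = 14060625
Σf(m − x̄)² = Σfm² − (Σfm)²/n = 14060625 − 34125²/89 = 976179.7753
Population variance = 976179.7753 / 89 = 10968.3121
Standard deviation = √10968.3121 = 104.7297

104.73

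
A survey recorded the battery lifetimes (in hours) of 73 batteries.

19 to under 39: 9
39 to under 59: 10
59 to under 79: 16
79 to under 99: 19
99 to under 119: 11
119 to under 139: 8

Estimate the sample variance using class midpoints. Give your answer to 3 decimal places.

Midpoints: 29, 49, 69, 89, 109, 129
n = 73, Σfm = 5777, mean = 79.1370
Σfm² = 522073
Σf(m − x̄)² = Σfm² − (Σfm)²/n = 522073 − 5777²/73 = 64898.6301
Sample variance = 64898.6301 / 72 = 901.3699

901.370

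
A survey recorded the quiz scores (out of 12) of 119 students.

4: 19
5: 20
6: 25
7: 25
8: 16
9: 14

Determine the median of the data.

6

Cumulative frequencies: 19, 39, 64, 89, 105, 119
n = 119, so the median is the value in position (n+1)/2 = 60.
Position 60 falls at value 6.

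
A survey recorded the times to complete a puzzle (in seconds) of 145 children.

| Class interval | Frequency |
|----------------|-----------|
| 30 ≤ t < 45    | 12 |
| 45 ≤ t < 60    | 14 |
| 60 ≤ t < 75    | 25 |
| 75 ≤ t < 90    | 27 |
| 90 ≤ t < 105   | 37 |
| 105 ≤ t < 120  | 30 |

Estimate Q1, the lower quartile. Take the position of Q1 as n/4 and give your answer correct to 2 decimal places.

66.15

Cumulative frequencies: 12, 26, 51, 78, 115, 145
n = 145; position = n/4 = 36.25.
This falls in the class 60 ≤ t < 75: L = 60, F = 26, f = 25, h = 15.
Lower quartile ≈ 60 + ((36.25 − 26) / 25) × 15 = 66.1500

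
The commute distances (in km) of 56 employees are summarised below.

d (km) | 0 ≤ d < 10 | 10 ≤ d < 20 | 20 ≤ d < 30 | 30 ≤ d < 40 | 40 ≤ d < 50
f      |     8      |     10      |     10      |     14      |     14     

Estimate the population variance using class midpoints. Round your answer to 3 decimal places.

191.837

Midpoints: 5, 15, 25, 35, 45
n = 56, Σfm = 1560, mean = 27.8571
Σfm² = 54200
Σf(m − x̄)² = Σfm² − (Σfm)²/n = 54200 − 1560²/56 = 10742.8571
Population variance = 10742.8571 / 56 = 191.8367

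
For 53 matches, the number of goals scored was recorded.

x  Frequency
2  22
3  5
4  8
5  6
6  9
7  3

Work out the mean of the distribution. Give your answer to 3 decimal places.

3.698

Values: 2, 3, 4, 5, 6, 7
Σfx = 22×2 + 5×3 + 8×4 + 6×5 + 9×6 + 3×7 = 196
n = Σf = 53
Mean = 196 / 53 = 3.6981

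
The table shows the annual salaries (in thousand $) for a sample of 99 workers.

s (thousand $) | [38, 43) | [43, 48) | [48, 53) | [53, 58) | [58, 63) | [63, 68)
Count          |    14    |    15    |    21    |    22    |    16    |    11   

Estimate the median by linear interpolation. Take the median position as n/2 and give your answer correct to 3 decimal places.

52.881

Cumulative frequencies: 14, 29, 50, 72, 88, 99
n = 99; position = n/2 = 49.5.
This falls in the class [48, 53): L = 48, F = 29, f = 21, h = 5.
Median ≈ 48 + ((49.5 − 29) / 21) × 5 = 52.8810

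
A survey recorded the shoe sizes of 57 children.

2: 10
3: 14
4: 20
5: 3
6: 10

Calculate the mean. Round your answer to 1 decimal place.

Values: 2, 3, 4, 5, 6
Σfx = 10×2 + 14×3 + 20×4 + 3×5 + 10×6 = 217
n = Σf = 57
Mean = 217 / 57 = 3.8070

3.8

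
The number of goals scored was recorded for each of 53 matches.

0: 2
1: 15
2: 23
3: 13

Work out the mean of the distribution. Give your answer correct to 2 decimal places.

Values: 0, 1, 2, 3
Σfx = 2×0 + 15×1 + 23×2 + 13×3 = 100
n = Σf = 53
Mean = 100 / 53 = 1.8868

1.89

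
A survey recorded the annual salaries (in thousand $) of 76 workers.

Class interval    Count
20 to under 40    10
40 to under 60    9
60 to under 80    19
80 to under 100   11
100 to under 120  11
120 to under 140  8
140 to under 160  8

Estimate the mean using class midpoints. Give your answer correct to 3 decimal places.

Midpoints: 30, 50, 70, 90, 110, 130, 150
Σfm = 10×30 + 9×50 + 19×70 + 11×90 + 11×110 + 8×130 + 8×150 = 6520
n = Σf = 76
Mean = 6520 / 76 = 85.7895

85.789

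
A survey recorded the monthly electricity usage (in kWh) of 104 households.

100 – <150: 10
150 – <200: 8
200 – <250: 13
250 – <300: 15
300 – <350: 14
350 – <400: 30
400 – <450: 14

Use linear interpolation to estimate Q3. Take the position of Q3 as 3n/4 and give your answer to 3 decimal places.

380.000

Cumulative frequencies: 10, 18, 31, 46, 60, 90, 104
n = 104; position = 3n/4 = 78.
This falls in the class 350 – <400: L = 350, F = 60, f = 30, h = 50.
Upper quartile ≈ 350 + ((78 − 60) / 30) × 50 = 380.0000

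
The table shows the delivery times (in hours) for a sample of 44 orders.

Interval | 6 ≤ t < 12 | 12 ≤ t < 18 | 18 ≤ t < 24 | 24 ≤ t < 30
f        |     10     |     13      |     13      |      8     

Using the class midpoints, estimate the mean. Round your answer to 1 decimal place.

17.6

Midpoints: 9, 15, 21, 27
Σfm = 10×9 + 13×15 + 13×21 + 8×27 = 774
n = Σf = 44
Mean = 774 / 44 = 17.5909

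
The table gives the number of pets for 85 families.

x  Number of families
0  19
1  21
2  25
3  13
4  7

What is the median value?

2

Cumulative frequencies: 19, 40, 65, 78, 85
n = 85, so the median is the value in position (n+1)/2 = 43.
Position 43 falls at value 2.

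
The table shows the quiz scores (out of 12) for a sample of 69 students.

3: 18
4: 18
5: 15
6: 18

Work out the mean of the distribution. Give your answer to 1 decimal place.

Values: 3, 4, 5, 6
Σfx = 18×3 + 18×4 + 15×5 + 18×6 = 309
n = Σf = 69
Mean = 309 / 69 = 4.4783

4.5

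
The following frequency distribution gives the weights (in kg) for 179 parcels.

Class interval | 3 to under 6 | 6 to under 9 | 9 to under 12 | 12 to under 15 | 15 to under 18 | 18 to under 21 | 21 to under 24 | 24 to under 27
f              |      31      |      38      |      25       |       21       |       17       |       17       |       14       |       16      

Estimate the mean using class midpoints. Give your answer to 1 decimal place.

Midpoints: 4.5, 7.5, 10.5, 13.5, 16.5, 19.5, 22.5, 25.5
Σfm = 31×4.5 + 38×7.5 + 25×10.5 + 21×13.5 + 17×16.5 + 17×19.5 + 14×22.5 + 16×25.5 = 2305.5
n = Σf = 179
Mean = 2305.5 / 179 = 12.8799

12.9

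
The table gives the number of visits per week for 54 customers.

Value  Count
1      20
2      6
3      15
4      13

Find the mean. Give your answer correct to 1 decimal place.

Values: 1, 2, 3, 4
Σfx = 20×1 + 6×2 + 15×3 + 13×4 = 129
n = Σf = 54
Mean = 129 / 54 = 2.3889

2.4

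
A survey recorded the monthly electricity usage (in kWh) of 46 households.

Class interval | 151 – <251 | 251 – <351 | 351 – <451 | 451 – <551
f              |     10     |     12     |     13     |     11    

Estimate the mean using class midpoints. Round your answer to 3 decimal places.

Midpoints: 201, 301, 401, 501
Σfm = 10×201 + 12×301 + 13×401 + 11×501 = 16346
n = Σf = 46
Mean = 16346 / 46 = 355.3478

355.348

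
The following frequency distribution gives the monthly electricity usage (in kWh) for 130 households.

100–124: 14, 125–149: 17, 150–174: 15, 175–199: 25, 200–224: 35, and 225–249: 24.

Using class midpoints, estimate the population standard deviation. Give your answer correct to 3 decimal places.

Midpoints: 112, 137, 162, 187, 212, 237
n = 130, Σfm = 24110, mean = 185.4615
Σfm² = 4683670
Σf(m − x̄)² = Σfm² − (Σfm)²/n = 4683670 − 24110²/130 = 212192.3077
Population variance = 212192.3077 / 130 = 1632.2485
Standard deviation = √1632.2485 = 40.4011

40.401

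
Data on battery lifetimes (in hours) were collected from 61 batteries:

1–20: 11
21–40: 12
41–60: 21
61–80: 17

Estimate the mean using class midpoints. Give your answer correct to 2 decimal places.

Midpoints: 10.5, 30.5, 50.5, 70.5
Σfm = 11×10.5 + 12×30.5 + 21×50.5 + 17×70.5 = 2740.5
n = Σf = 61
Mean = 2740.5 / 61 = 44.9262

44.93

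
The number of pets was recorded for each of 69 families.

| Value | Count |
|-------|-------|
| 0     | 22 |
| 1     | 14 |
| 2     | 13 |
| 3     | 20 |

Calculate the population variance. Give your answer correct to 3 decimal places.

1.465

Values: 0, 1, 2, 3
n = 69, Σfx = 100, mean = 1.4493
Σfx² = 246
Σf(x − x̄)² = Σfx² − (Σfx)²/n = 246 − 100²/69 = 101.0725
Population variance = 101.0725 / 69 = 1.4648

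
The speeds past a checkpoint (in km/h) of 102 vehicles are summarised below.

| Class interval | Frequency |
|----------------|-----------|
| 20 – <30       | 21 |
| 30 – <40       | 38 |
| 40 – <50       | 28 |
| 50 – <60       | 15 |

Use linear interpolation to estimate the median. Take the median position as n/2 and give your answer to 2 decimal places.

37.89

Cumulative frequencies: 21, 59, 87, 102
n = 102; position = n/2 = 51.
This falls in the class 30 – <40: L = 30, F = 21, f = 38, h = 10.
Median ≈ 30 + ((51 − 21) / 38) × 10 = 37.8947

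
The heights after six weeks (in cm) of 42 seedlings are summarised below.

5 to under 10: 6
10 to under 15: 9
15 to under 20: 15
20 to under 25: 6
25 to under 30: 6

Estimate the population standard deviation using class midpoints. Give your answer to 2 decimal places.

6.11

Midpoints: 7.5, 12.5, 17.5, 22.5, 27.5
n = 42, Σfm = 720, mean = 17.1429
Σfm² = 13912.5
Σf(m − x̄)² = Σfm² − (Σfm)²/n = 13912.5 − 720²/42 = 1569.6429
Population variance = 1569.6429 / 42 = 37.3724
Standard deviation = √37.3724 = 6.1133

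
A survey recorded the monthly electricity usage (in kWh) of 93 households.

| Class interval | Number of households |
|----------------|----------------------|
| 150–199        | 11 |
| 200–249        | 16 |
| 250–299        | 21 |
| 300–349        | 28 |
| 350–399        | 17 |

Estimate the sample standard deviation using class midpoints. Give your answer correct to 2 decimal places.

Midpoints: 174.5, 224.5, 274.5, 324.5, 374.5
n = 93, Σfm = 26728.5, mean = 287.4032
Σfm² = 8056373.25
Σf(m − x̄)² = Σfm² − (Σfm)²/n = 8056373.25 − 26728.5²/93 = 374516.1290
Sample variance = 374516.1290 / 92 = 4070.8275
Standard deviation = √4070.8275 = 63.8030

63.80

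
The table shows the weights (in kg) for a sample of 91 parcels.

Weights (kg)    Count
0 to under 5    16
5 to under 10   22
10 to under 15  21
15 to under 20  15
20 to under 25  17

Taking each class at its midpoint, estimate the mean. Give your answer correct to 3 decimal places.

12.225

Midpoints: 2.5, 7.5, 12.5, 17.5, 22.5
Σfm = 16×2.5 + 22×7.5 + 21×12.5 + 15×17.5 + 17×22.5 = 1112.5
n = Σf = 91
Mean = 1112.5 / 91 = 12.2253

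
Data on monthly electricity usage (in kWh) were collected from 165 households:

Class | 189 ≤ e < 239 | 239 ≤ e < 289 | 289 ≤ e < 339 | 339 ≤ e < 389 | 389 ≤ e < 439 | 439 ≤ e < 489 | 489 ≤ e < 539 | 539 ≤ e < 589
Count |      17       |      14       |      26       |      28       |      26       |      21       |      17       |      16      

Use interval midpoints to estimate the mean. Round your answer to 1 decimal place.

387.6

Midpoints: 214, 264, 314, 364, 414, 464, 514, 564
Σfm = 17×214 + 14×264 + 26×314 + 28×364 + 26×414 + 21×464 + 17×514 + 16×564 = 63960
n = Σf = 165
Mean = 63960 / 165 = 387.6364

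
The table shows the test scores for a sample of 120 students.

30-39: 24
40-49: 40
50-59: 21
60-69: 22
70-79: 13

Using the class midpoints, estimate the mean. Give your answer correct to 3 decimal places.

Midpoints: 34.5, 44.5, 54.5, 64.5, 74.5
Σfm = 24×34.5 + 40×44.5 + 21×54.5 + 22×64.5 + 13×74.5 = 6140
n = Σf = 120
Mean = 6140 / 120 = 51.1667

51.167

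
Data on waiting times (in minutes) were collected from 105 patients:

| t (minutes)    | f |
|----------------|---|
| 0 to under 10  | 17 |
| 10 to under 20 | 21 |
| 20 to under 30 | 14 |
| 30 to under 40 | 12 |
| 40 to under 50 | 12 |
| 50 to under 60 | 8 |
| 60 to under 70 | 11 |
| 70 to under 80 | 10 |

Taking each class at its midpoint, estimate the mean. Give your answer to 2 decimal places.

Midpoints: 5, 15, 25, 35, 45, 55, 65, 75
Σfm = 17×5 + 21×15 + 14×25 + 12×35 + 12×45 + 8×55 + 11×65 + 10×75 = 3615
n = Σf = 105
Mean = 3615 / 105 = 34.4286

34.43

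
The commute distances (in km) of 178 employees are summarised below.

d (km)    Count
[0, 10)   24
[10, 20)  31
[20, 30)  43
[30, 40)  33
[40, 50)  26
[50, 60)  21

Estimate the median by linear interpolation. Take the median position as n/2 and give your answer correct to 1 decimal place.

Cumulative frequencies: 24, 55, 98, 131, 157, 178
n = 178; position = n/2 = 89.
This falls in the class [20, 30): L = 20, F = 55, f = 43, h = 10.
Median ≈ 20 + ((89 − 55) / 43) × 10 = 27.9070

27.9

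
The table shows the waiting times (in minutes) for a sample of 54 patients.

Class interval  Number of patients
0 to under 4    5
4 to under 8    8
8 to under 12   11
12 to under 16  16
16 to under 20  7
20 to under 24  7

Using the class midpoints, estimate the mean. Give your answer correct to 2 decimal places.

12.44

Midpoints: 2, 6, 10, 14, 18, 22
Σfm = 5×2 + 8×6 + 11×10 + 16×14 + 7×18 + 7×22 = 672
n = Σf = 54
Mean = 672 / 54 = 12.4444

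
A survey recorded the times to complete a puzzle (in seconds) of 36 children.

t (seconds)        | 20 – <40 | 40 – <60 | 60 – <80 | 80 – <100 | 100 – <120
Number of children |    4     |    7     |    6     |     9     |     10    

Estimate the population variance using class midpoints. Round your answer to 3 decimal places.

739.506

Midpoints: 30, 50, 70, 90, 110
n = 36, Σfm = 2800, mean = 77.7778
Σfm² = 244400
Σf(m − x̄)² = Σfm² − (Σfm)²/n = 244400 − 2800²/36 = 26622.2222
Population variance = 26622.2222 / 36 = 739.5062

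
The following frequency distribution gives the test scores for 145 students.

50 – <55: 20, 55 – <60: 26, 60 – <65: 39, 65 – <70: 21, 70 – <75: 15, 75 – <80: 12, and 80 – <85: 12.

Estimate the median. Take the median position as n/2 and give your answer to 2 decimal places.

Cumulative frequencies: 20, 46, 85, 106, 121, 133, 145
n = 145; position = n/2 = 72.5.
This falls in the class 60 – <65: L = 60, F = 46, f = 39, h = 5.
Median ≈ 60 + ((72.5 − 46) / 39) × 5 = 63.3974

63.40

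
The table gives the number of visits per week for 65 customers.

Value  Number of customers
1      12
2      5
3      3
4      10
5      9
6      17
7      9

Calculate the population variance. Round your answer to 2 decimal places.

Values: 1, 2, 3, 4, 5, 6, 7
n = 65, Σfx = 281, mean = 4.3231
Σfx² = 1497
Σf(x − x̄)² = Σfx² − (Σfx)²/n = 1497 − 281²/65 = 282.2154
Population variance = 282.2154 / 65 = 4.3418

4.34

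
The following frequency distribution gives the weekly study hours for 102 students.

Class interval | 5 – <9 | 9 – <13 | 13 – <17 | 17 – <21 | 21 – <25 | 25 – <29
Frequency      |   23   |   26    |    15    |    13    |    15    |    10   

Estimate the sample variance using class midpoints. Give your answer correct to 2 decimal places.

44.51

Midpoints: 7, 11, 15, 19, 23, 27
n = 102, Σfm = 1534, mean = 15.0392
Σfm² = 27566
Σf(m − x̄)² = Σfm² − (Σfm)²/n = 27566 − 1534²/102 = 4495.8431
Sample variance = 4495.8431 / 101 = 44.5133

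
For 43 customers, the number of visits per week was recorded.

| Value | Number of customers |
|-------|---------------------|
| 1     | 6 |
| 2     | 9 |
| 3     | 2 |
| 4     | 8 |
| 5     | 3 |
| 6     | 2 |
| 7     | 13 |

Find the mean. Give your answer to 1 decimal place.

Values: 1, 2, 3, 4, 5, 6, 7
Σfx = 6×1 + 9×2 + 2×3 + 8×4 + 3×5 + 2×6 + 13×7 = 180
n = Σf = 43
Mean = 180 / 43 = 4.1860

4.2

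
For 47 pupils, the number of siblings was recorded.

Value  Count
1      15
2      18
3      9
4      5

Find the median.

Cumulative frequencies: 15, 33, 42, 47
n = 47, so the median is the value in position (n+1)/2 = 24.
Position 24 falls at value 2.

2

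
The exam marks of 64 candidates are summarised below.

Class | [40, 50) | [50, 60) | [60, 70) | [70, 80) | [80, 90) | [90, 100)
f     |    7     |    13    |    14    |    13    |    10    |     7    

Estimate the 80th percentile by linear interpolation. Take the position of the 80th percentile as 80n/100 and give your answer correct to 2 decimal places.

Cumulative frequencies: 7, 20, 34, 47, 57, 64
n = 64; position = 80n/100 = 51.2.
This falls in the class [80, 90): L = 80, F = 47, f = 10, h = 10.
80th percentile ≈ 80 + ((51.2 − 47) / 10) × 10 = 84.2000

84.20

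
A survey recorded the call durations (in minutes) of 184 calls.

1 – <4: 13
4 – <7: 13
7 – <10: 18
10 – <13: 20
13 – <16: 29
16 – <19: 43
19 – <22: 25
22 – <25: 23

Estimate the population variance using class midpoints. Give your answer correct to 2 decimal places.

Midpoints: 2.5, 5.5, 8.5, 11.5, 14.5, 17.5, 20.5, 23.5
n = 184, Σfm = 2713, mean = 14.7446
Σfm² = 46894
Σf(m − x̄)² = Σfm² − (Σfm)²/n = 46894 − 2713²/184 = 6891.9946
Population variance = 6891.9946 / 184 = 37.4565

37.46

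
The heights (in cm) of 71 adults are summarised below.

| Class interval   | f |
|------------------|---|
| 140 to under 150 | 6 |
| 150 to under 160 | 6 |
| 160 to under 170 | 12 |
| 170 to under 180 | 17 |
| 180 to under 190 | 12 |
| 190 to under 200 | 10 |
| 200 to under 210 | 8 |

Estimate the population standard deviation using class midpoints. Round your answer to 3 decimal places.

Midpoints: 145, 155, 165, 175, 185, 195, 205
n = 71, Σfm = 12565, mean = 176.9718
Σfm² = 2244775
Σf(m − x̄)² = Σfm² − (Σfm)²/n = 2244775 − 12565²/71 = 21123.9437
Population variance = 21123.9437 / 71 = 297.5203
Standard deviation = √297.5203 = 17.2488

17.249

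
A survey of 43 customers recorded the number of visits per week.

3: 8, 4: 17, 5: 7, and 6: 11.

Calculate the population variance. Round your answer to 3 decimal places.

1.134

Values: 3, 4, 5, 6
n = 43, Σfx = 193, mean = 4.4884
Σfx² = 915
Σf(x − x̄)² = Σfx² − (Σfx)²/n = 915 − 193²/43 = 48.7442
Population variance = 48.7442 / 43 = 1.1336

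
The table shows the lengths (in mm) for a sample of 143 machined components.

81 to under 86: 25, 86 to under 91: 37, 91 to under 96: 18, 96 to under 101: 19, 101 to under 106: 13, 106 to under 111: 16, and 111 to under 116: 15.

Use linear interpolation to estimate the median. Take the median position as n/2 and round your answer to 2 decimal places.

93.64

Cumulative frequencies: 25, 62, 80, 99, 112, 128, 143
n = 143; position = n/2 = 71.5.
This falls in the class 91 to under 96: L = 91, F = 62, f = 18, h = 5.
Median ≈ 91 + ((71.5 − 62) / 18) × 5 = 93.6389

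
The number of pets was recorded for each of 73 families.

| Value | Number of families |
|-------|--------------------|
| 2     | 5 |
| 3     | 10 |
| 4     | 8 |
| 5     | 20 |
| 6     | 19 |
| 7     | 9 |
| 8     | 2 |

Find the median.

Cumulative frequencies: 5, 15, 23, 43, 62, 71, 73
n = 73, so the median is the value in position (n+1)/2 = 37.
Position 37 falls at value 5.

5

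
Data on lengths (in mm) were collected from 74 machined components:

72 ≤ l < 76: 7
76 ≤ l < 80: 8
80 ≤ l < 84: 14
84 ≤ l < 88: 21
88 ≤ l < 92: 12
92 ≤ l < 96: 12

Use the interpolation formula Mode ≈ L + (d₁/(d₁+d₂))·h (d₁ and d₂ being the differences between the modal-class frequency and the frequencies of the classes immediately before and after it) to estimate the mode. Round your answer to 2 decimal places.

Modal class: 84 ≤ l < 88 (highest frequency 21).
d₁ = 21 − 14 = 7, d₂ = 21 − 12 = 9
Mode ≈ 84 + (7/(7+9)) × 4 = 84 + 1.7500 = 85.7500

85.75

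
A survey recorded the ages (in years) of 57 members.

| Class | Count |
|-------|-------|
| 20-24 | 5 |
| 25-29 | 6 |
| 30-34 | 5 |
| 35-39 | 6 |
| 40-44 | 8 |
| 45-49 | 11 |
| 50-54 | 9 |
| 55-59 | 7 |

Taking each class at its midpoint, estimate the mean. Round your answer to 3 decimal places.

Midpoints: 22, 27, 32, 37, 42, 47, 52, 57
Σfm = 5×22 + 6×27 + 5×32 + 6×37 + 8×42 + 11×47 + 9×52 + 7×57 = 2374
n = Σf = 57
Mean = 2374 / 57 = 41.6491

41.649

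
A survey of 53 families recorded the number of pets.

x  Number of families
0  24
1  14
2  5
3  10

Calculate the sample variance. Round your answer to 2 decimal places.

Values: 0, 1, 2, 3
n = 53, Σfx = 54, mean = 1.0189
Σfx² = 124
Σf(x − x̄)² = Σfx² − (Σfx)²/n = 124 − 54²/53 = 68.9811
Sample variance = 68.9811 / 52 = 1.3266

1.33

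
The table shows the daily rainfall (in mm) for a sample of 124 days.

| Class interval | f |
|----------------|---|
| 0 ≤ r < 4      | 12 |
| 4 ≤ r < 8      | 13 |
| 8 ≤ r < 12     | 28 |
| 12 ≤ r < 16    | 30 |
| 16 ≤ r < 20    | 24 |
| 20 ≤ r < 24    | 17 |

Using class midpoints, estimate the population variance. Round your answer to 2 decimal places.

Midpoints: 2, 6, 10, 14, 18, 22
n = 124, Σfm = 1608, mean = 12.9677
Σfm² = 25200
Σf(m − x̄)² = Σfm² − (Σfm)²/n = 25200 − 1608²/124 = 4347.8710
Population variance = 4347.8710 / 124 = 35.0635

35.06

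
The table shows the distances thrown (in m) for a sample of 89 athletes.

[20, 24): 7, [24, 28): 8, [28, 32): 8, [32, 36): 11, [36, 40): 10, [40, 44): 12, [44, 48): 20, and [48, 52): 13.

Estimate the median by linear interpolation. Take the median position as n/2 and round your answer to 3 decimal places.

Cumulative frequencies: 7, 15, 23, 34, 44, 56, 76, 89
n = 89; position = n/2 = 44.5.
This falls in the class [40, 44): L = 40, F = 44, f = 12, h = 4.
Median ≈ 40 + ((44.5 − 44) / 12) × 4 = 40.1667

40.167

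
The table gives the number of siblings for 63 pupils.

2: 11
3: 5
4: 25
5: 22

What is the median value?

4

Cumulative frequencies: 11, 16, 41, 63
n = 63, so the median is the value in position (n+1)/2 = 32.
Position 32 falls at value 4.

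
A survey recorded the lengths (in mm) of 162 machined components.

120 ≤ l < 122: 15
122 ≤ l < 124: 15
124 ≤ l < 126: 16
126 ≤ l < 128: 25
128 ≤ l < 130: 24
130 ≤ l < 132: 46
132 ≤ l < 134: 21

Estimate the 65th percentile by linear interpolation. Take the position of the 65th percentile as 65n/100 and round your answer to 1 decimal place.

130.4

Cumulative frequencies: 15, 30, 46, 71, 95, 141, 162
n = 162; position = 65n/100 = 105.3.
This falls in the class 130 ≤ l < 132: L = 130, F = 95, f = 46, h = 2.
65th percentile ≈ 130 + ((105.3 − 95) / 46) × 2 = 130.4478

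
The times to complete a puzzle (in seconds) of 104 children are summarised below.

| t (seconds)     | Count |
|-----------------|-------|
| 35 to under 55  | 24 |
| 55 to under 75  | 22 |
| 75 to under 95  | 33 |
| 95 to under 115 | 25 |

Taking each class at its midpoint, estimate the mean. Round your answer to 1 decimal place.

Midpoints: 45, 65, 85, 105
Σfm = 24×45 + 22×65 + 33×85 + 25×105 = 7940
n = Σf = 104
Mean = 7940 / 104 = 76.3462

76.3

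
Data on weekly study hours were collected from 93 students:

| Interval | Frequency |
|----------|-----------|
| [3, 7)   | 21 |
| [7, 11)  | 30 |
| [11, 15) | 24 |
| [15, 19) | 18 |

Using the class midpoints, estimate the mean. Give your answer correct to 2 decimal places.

Midpoints: 5, 9, 13, 17
Σfm = 21×5 + 30×9 + 24×13 + 18×17 = 993
n = Σf = 93
Mean = 993 / 93 = 10.6774

10.68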